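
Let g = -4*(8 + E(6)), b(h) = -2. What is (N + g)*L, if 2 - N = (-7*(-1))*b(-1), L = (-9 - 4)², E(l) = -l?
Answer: 1352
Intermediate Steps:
L = 169 (L = (-13)² = 169)
g = -8 (g = -4*(8 - 1*6) = -4*(8 - 6) = -4*2 = -8)
N = 16 (N = 2 - (-7*(-1))*(-2) = 2 - 7*(-2) = 2 - 1*(-14) = 2 + 14 = 16)
(N + g)*L = (16 - 8)*169 = 8*169 = 1352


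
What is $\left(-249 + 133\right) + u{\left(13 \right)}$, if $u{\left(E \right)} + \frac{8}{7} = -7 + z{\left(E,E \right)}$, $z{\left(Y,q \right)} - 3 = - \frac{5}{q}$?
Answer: $- \frac{11059}{91} \approx -121.53$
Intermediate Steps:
$z{\left(Y,q \right)} = 3 - \frac{5}{q}$
$u{\left(E \right)} = - \frac{36}{7} - \frac{5}{E}$ ($u{\left(E \right)} = - \frac{8}{7} + \left(-7 + \left(3 - \frac{5}{E}\right)\right) = - \frac{8}{7} - \left(4 + \frac{5}{E}\right) = - \frac{36}{7} - \frac{5}{E}$)
$\left(-249 + 133\right) + u{\left(13 \right)} = \left(-249 + 133\right) - \left(\frac{36}{7} + \frac{5}{13}\right) = -116 - \frac{503}{91} = - \frac{11059}{91}$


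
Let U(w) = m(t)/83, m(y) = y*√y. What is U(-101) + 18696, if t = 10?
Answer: 18696 + 10*√10/83 ≈ 18696.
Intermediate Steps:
m(y) = y^(3/2)
U(w) = 10*√10/83 (U(w) = 10^(3/2)/83 = (10*√10)*(1/83) = 10*√10/83)
U(-101) + 18696 = 10*√10/83 + 18696 = 18696 + 10*√10/83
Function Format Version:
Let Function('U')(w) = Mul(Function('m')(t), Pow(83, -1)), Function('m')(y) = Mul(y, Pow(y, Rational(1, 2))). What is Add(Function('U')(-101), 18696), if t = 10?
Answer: Add(18696, Mul(Rational(10, 83), Pow(10, Rational(1, 2)))) ≈ 18696.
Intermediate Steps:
Function('m')(y) = Pow(y, Rational(3, 2))
Function('U')(w) = Mul(Rational(10, 83), Pow(10, Rational(1, 2))) (Function('U')(w) = Mul(Pow(10, Rational(3, 2)), Pow(83, -1)) = Mul(Mul(10, Pow(10, Rational(1, 2))), Rational(1, 83)) = Mul(Rational(10, 83), Pow(10, Rational(1, 2))))
Add(Function('U')(-101), 18696) = Add(Mul(Rational(10, 83), Pow(10, Rational(1, 2))), 18696) = Add(18696, Mul(Rational(10, 83), Pow(10, Rational(1, 2))))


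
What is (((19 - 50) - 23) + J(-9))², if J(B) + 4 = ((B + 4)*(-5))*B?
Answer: 80089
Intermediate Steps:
J(B) = -4 + B*(-20 - 5*B) (J(B) = -4 + ((B + 4)*(-5))*B = -4 + ((4 + B)*(-5))*B = -4 + (-20 - 5*B)*B = -4 + B*(-20 - 5*B))
(((19 - 50) - 23) + J(-9))² = (((19 - 50) - 23) + (-4 - 20*(-9) - 5*(-9)²))² = ((-31 - 23) + (-4 + 180 - 5*81))² = (-54 + (-4 + 180 - 405))² = (-54 - 229)² = (-283)² = 80089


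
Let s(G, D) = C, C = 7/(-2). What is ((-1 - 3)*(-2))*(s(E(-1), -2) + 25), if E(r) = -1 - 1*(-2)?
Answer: 172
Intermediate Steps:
E(r) = 1 (E(r) = -1 + 2 = 1)
C = -7/2 (C = 7*(-½) = -7/2 ≈ -3.5000)
s(G, D) = -7/2
((-1 - 3)*(-2))*(s(E(-1), -2) + 25) = ((-1 - 3)*(-2))*(-7/2 + 25) = -4*(-2)*(43/2) = 8*(43/2) = 172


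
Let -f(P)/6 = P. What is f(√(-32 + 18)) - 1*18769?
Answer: -18769 - 6*I*√14 ≈ -18769.0 - 22.45*I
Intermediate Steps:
f(P) = -6*P
f(√(-32 + 18)) - 1*18769 = -6*√(-32 + 18) - 1*18769 = -6*I*√14 - 18769 = -18769 - 6*I*√14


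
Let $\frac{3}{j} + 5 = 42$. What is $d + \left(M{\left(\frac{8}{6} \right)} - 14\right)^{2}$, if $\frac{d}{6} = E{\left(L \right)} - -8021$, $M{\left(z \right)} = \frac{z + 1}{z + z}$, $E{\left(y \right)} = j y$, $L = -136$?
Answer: $\frac{114213621}{2368} \approx 48232.0$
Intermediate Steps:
$j = \frac{3}{37}$ ($j = \frac{3}{-5 + 42} = \frac{3}{37} \approx 0.081081$)
$E{\left(y \right)} = \frac{3 y}{37}$
$M{\left(z \right)} = \frac{1 + z}{2 z}$
$d = \frac{1778214}{37}$ ($d = 6 \left(\frac{3}{37} \left(-136\right) - -8021\right) = 6 \left(- \frac{408}{37} + 8021\right) = 6 \cdot \frac{296369}{37} = \frac{1778214}{37} \approx 48060.0$)
$d + \left(M{\left(\frac{8}{6} \right)} - 14\right)^{2} = \frac{1778214}{37} + \left(\frac{1 + \frac{8}{6}}{2 \cdot \frac{8}{6}} - 14\right)^{2} = \frac{1778214}{37} + \left(\frac{1 + 8 \cdot \frac{1}{6}}{2 \cdot 8 \cdot \frac{1}{6}} - 14\right)^{2} = \frac{1778214}{37} + \left(\frac{1 + \frac{4}{3}}{2 \cdot \frac{4}{3}} - 14\right)^{2} = \frac{1778214}{37} + \left(\frac{1}{2} \cdot \frac{3}{4} \cdot \frac{7}{3} - 14\right)^{2} = \frac{1778214}{37} + \left(\frac{7}{8} - 14\right)^{2} = \frac{1778214}{37} + \left(- \frac{105}{8}\right)^{2} = \frac{1778214}{37} + \frac{11025}{64} = \frac{114213621}{2368}$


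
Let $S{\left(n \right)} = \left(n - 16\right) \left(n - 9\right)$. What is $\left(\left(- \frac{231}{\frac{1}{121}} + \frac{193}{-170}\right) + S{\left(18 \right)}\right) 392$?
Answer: $- \frac{930765388}{85} \approx -1.095 \cdot 10^{7}$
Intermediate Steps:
$S{\left(n \right)} = \left(-16 + n\right) \left(-9 + n\right)$
$\left(\left(- \frac{231}{\frac{1}{121}} + \frac{193}{-170}\right) + S{\left(18 \right)}\right) 392 = \left(\left(- \frac{231}{\frac{1}{121}} + \frac{193}{-170}\right) + \left(144 + 18^{2} - 450\right)\right) 392 = \left(\left(- 231 \frac{1}{\frac{1}{121}} + 193 \left(- \frac{1}{170}\right)\right) + \left(144 + 324 - 450\right)\right) 392 = \left(\left(\left(-231\right) 121 - \frac{193}{170}\right) + 18\right) 392 = \left(\left(-27951 - \frac{193}{170}\right) + 18\right) 392 = \left(- \frac{4751863}{170} + 18\right) 392 = \left(- \frac{4748803}{170}\right) 392 = - \frac{930765388}{85}$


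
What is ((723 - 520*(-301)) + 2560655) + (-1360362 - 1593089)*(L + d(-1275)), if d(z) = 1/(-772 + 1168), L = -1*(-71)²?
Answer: 5896858544593/396 ≈ 1.4891e+10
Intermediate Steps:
L = -5041 (L = -1*5041 = -5041)
d(z) = 1/396
((723 - 520*(-301)) + 2560655) + (-1360362 - 1593089)*(L + d(-1275)) = ((723 - 520*(-301)) + 2560655) + (-1360362 - 1593089)*(-5041 + 1/396) = ((723 + 156520) + 2560655) - 2953451*(-1996235/396) = (157243 + 2560655) + 5895782256985/396 = 2717898 + 5895782256985/396 = 5896858544593/396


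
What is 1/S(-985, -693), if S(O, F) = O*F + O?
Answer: 1/681620 ≈ 1.4671e-6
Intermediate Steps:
S(O, F) = O + F*O (S(O, F) = F*O + O = O + F*O)
1/S(-985, -693) = 1/(-985*(1 - 693)) = 1/(-985*(-692)) = 1/681620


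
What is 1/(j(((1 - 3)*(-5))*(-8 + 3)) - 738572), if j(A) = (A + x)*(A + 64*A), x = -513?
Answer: 1/1091178 ≈ 9.1644e-7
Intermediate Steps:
j(A) = 65*A*(-513 + A) (j(A) = (A - 513)*(A + 64*A) = (-513 + A)*(65*A) = 65*A*(-513 + A))
1/(j(((1 - 3)*(-5))*(-8 + 3)) - 738572) = 1/(65*(((1 - 3)*(-5))*(-8 + 3))*(-513 + ((1 - 3)*(-5))*(-8 + 3)) - 738572) = 1/(65*(-2*(-5)*(-5))*(-513 - 2*(-5)*(-5)) - 738572) = 1/(65*(10*(-5))*(-513 + 10*(-5)) - 738572) = 1/(65*(-50)*(-513 - 50) - 738572) = 1/(65*(-50)*(-563) - 738572) = 1/(1829750 - 738572) = 1/1091178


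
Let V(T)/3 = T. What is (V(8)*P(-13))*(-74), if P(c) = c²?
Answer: -300144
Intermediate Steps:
V(T) = 3*T
(V(8)*P(-13))*(-74) = ((3*8)*(-13)²)*(-74) = (24*169)*(-74) = 4056*(-74) = -300144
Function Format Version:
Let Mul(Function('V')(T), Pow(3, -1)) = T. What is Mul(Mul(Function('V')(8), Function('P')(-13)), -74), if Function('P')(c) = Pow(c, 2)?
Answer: -300144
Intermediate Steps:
Function('V')(T) = Mul(3, T)
Mul(Mul(Function('V')(8), Function('P')(-13)), -74) = Mul(Mul(Mul(3, 8), Pow(-13, 2)), -74) = Mul(Mul(24, 169), -74) = Mul(4056, -74) = -300144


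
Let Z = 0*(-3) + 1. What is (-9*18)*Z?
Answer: -162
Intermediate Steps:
Z = 1 (Z = 0 + 1 = 1)
(-9*18)*Z = -9*18*1 = -162*1 = -162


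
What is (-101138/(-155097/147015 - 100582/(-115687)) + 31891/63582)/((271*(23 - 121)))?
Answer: -1104739692797417801/53824790372154396 ≈ -20.525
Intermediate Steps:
(-101138/(-155097/147015 - 100582/(-115687)) + 31891/63582)/((271*(23 - 121))) = (-101138/(-155097*1/147015 - 100582*(-1/115687)) + 31891*(1/63582))/((271*(-98))) = (-101138/(-17233/16335 + 100582/115687) + 31891/63582)/(-26558) = (-101138/(-31875191/171795195) + 31891/63582)*(-1/26558) = (-101138*(-171795195/31875191) + 31891/63582)*(-1/26558) = (17375022431910/31875191 + 31891/63582)*(-1/26558) = (1104739692797417801/2026688394162)*(-1/26558) = -1104739692797417801/53824790372154396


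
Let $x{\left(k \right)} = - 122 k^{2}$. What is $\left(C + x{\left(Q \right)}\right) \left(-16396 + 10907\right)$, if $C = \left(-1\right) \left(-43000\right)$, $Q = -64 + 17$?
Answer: $1243247522$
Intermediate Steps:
$Q = -47$
$C = 43000$
$\left(C + x{\left(Q \right)}\right) \left(-16396 + 10907\right) = \left(43000 - 122 \left(-47\right)^{2}\right) \left(-16396 + 10907\right) = \left(43000 - 269498\right) \left(-5489\right) = \left(-226498\right) \left(-5489\right) = 1243247522$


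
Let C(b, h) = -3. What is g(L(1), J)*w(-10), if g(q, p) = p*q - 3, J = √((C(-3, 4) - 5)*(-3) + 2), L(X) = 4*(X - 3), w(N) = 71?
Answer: -213 - 568*√26 ≈ -3109.2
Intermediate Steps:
L(X) = -12 + 4*X (L(X) = 4*(-3 + X) = -12 + 4*X)
J = √26 (J = √((-3 - 5)*(-3) + 2) = √(-8*(-3) + 2) = √(24 + 2) = √26 ≈ 5.0990)
g(q, p) = -3 + p*q
g(L(1), J)*w(-10) = (-3 + √26*(-12 + 4*1))*71 = (-3 + √26*(-12 + 4))*71 = (-3 + √26*(-8))*71 = (-3 - 8*√26)*71 = -213 - 568*√26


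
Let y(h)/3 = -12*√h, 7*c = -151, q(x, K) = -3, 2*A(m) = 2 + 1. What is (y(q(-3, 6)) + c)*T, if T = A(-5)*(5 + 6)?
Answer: -4983/14 - 594*I*√3 ≈ -355.93 - 1028.8*I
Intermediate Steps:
A(m) = 3/2 (A(m) = (2 + 1)/2 = (½)*3 = 3/2)
c = -151/7 (c = (⅐)*(-151) = -151/7 ≈ -21.571)
y(h) = -36*√h (y(h) = 3*(-12*√h) = -36*√h)
T = 33/2 (T = 3*(5 + 6)/2 = (3/2)*11 = 33/2 ≈ 16.500)
(y(q(-3, 6)) + c)*T = (-36*I*√3 - 151/7)*(33/2) = (-151/7 - 36*I*√3)*(33/2) = -4983/14 - 594*I*√3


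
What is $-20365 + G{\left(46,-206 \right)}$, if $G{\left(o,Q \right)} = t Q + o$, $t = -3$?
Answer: $-19701$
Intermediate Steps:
$G{\left(o,Q \right)} = o - 3 Q$ ($G{\left(o,Q \right)} = - 3 Q + o = o - 3 Q$)
$-20365 + G{\left(46,-206 \right)} = -20365 + \left(46 - -618\right) = -20365 + \left(46 + 618\right) = -20365 + 664 = -19701$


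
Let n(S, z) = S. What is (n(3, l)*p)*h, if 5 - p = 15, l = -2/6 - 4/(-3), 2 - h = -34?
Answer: -1080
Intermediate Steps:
h = 36 (h = 2 - 1*(-34) = 2 + 34 = 36)
l = 1 (l = -2*⅙ - 4*(-⅓) = -⅓ + 4/3 = 1)
p = -10 (p = 5 - 1*15 = 5 - 15 = -10)
(n(3, l)*p)*h = (3*(-10))*36 = -30*36 = -1080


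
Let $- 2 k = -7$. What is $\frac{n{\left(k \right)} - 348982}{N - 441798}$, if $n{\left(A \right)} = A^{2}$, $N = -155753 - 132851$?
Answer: $\frac{1395879}{2921608} \approx 0.47778$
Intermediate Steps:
$k = \frac{7}{2}$ ($k = \left(- \frac{1}{2}\right) \left(-7\right) = \frac{7}{2} \approx 3.5$)
$N = -288604$
$\frac{n{\left(k \right)} - 348982}{N - 441798} = \frac{\left(\frac{7}{2}\right)^{2} - 348982}{-288604 - 441798} = \frac{\frac{49}{4} - 348982}{-730402} = \left(- \frac{1395879}{4}\right) \left(- \frac{1}{730402}\right) = \frac{1395879}{2921608}$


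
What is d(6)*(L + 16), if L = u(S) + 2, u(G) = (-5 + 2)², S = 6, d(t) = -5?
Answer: -135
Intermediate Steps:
u(G) = 9 (u(G) = (-3)² = 9)
L = 11 (L = 9 + 2 = 11)
d(6)*(L + 16) = -5*(11 + 16) = -5*27 = -135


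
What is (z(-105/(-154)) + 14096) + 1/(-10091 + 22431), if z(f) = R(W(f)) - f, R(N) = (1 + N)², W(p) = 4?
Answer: 1916692001/135740 ≈ 14120.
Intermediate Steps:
z(f) = 25 - f (z(f) = (1 + 4)² - f = 5² - f = 25 - f)
(z(-105/(-154)) + 14096) + 1/(-10091 + 22431) = ((25 - (-105)/(-154)) + 14096) + 1/(-10091 + 22431) = ((25 - (-105)*(-1)/154) + 14096) + 1/12340 = ((25 - 1*15/22) + 14096) + 1/12340 = ((25 - 15/22) + 14096) + 1/12340 = (535/22 + 14096) + 1/12340 = 310647/22 + 1/12340 = 1916692001/135740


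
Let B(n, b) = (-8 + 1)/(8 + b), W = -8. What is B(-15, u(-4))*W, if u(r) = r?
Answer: 14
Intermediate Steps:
B(n, b) = -7/(8 + b)
B(-15, u(-4))*W = -7/(8 - 4)*(-8) = -7/4*(-8) = 14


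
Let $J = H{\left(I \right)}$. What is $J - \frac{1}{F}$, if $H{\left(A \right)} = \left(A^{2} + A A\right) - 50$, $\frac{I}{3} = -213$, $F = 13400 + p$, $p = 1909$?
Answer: $\frac{12501206927}{15309} \approx 8.1659 \cdot 10^{5}$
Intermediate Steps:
$F = 15309$ ($F = 13400 + 1909 = 15309$)
$I = -639$ ($I = 3 \left(-213\right) = -639$)
$H{\left(A \right)} = -50 + 2 A^{2}$ ($H{\left(A \right)} = \left(A^{2} + A^{2}\right) - 50 = 2 A^{2} - 50 = -50 + 2 A^{2}$)
$J = 816592$ ($J = -50 + 2 \left(-639\right)^{2} = -50 + 2 \cdot 408321 = -50 + 816642 = 816592$)
$J - \frac{1}{F} = 816592 - \frac{1}{15309} = \frac{12501206927}{15309}$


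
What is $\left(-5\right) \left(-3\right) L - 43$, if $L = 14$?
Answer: $167$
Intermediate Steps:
$\left(-5\right) \left(-3\right) L - 43 = \left(-5\right) \left(-3\right) 14 - 43 = 15 \cdot 14 - 43 = 210 - 43 = 167$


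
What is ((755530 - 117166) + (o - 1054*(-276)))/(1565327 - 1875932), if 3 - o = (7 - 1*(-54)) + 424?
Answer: -928786/310605 ≈ -2.9902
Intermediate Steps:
o = -482 (o = 3 - ((7 - 1*(-54)) + 424) = 3 - ((7 + 54) + 424) = 3 - (61 + 424) = 3 - 1*485 = 3 - 485 = -482)
((755530 - 117166) + (o - 1054*(-276)))/(1565327 - 1875932) = ((755530 - 117166) + (-482 - 1054*(-276)))/(1565327 - 1875932) = (638364 + (-482 + 290904))/(-310605) = (638364 + 290422)*(-1/310605) = 928786*(-1/310605) = -928786/310605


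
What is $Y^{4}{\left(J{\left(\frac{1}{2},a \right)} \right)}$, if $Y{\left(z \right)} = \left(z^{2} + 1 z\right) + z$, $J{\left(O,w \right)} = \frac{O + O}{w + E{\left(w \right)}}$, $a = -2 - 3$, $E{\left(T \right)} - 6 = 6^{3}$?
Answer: $\frac{35806100625}{4916747105530914241} \approx 7.2825 \cdot 10^{-9}$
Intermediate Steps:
$E{\left(T \right)} = 222$ ($E{\left(T \right)} = 6 + 6^{3} = 6 + 216 = 222$)
$a = -5$ ($a = -2 - 3 = -5$)
$J{\left(O,w \right)} = \frac{2 O}{222 + w}$ ($J{\left(O,w \right)} = \frac{O + O}{w + 222} = \frac{2 O}{222 + w}$)
$Y{\left(z \right)} = z^{2} + 2 z$ ($Y{\left(z \right)} = \left(z^{2} + z\right) + z = \left(z + z^{2}\right) + z = z^{2} + 2 z$)
$Y^{4}{\left(J{\left(\frac{1}{2},a \right)} \right)} = \left(\frac{2}{2 \left(222 - 5\right)} \left(2 + \frac{2}{2 \left(222 - 5\right)}\right)\right)^{4} = \left(2 \cdot \frac{1}{2} \cdot \frac{1}{217} \left(2 + 2 \cdot \frac{1}{2} \cdot \frac{1}{217}\right)\right)^{4} = \left(\frac{2 + \frac{1}{217}}{217}\right)^{4} = \left(\frac{1}{217} \cdot \frac{435}{217}\right)^{4} = \left(\frac{435}{47089}\right)^{4} = \frac{35806100625}{4916747105530914241}$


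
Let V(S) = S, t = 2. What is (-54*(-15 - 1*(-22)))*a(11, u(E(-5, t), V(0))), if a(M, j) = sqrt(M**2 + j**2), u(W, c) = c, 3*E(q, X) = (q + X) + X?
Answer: -4158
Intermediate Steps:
E(q, X) = q/3 + 2*X/3 (E(q, X) = ((q + X) + X)/3 = ((X + q) + X)/3 = (q + 2*X)/3 = q/3 + 2*X/3)
(-54*(-15 - 1*(-22)))*a(11, u(E(-5, t), V(0))) = (-54*(-15 - 1*(-22)))*sqrt(11**2 + 0**2) = (-54*(-15 + 22))*sqrt(121 + 0) = (-54*7)*sqrt(121) = -378*11 = -4158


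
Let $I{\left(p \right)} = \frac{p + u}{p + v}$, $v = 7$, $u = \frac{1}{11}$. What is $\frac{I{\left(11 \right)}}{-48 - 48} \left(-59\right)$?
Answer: $\frac{3599}{9504} \approx 0.37868$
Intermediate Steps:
$u = \frac{1}{11} \approx 0.090909$
$I{\left(p \right)} = \frac{\frac{1}{11} + p}{7 + p}$ ($I{\left(p \right)} = \frac{p + \frac{1}{11}}{p + 7} = \frac{\frac{1}{11} + p}{7 + p}$)
$\frac{I{\left(11 \right)}}{-48 - 48} \left(-59\right) = \frac{\frac{1}{7 + 11} \left(\frac{1}{11} + 11\right)}{-48 - 48} \left(-59\right) = \frac{\frac{1}{18} \cdot \frac{122}{11}}{-96} \left(-59\right) = - \frac{\frac{1}{18} \cdot \frac{122}{11}}{96} \left(-59\right) = \left(- \frac{1}{96}\right) \frac{61}{99} \left(-59\right) = \left(- \frac{61}{9504}\right) \left(-59\right) = \frac{3599}{9504}$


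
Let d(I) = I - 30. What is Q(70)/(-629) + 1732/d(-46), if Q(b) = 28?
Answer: -272889/11951 ≈ -22.834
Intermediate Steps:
d(I) = -30 + I
Q(70)/(-629) + 1732/d(-46) = 28/(-629) + 1732/(-30 - 46) = 28*(-1/629) + 1732/(-76) = -28/629 + 1732*(-1/76) = -28/629 - 433/19 = -272889/11951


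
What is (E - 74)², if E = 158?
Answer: 7056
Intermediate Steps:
(E - 74)² = (158 - 74)² = 84² = 7056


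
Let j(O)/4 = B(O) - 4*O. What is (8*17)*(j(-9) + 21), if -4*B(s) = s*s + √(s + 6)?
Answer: 11424 - 136*I*√3 ≈ 11424.0 - 235.56*I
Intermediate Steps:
B(s) = -s²/4 - √(6 + s)/4 (B(s) = -(s*s + √(s + 6))/4 = -(s² + √(6 + s))/4 = -s²/4 - √(6 + s)/4)
j(O) = -O² - √(6 + O) - 16*O (j(O) = 4*((-O²/4 - √(6 + O)/4) - 4*O) = 4*(-4*O - O²/4 - √(6 + O)/4) = -O² - √(6 + O) - 16*O)
(8*17)*(j(-9) + 21) = (8*17)*((-1*(-9)² - √(6 - 9) - 16*(-9)) + 21) = 136*((-1*81 - √(-3) + 144) + 21) = 136*((-81 - I*√3 + 144) + 21) = 136*((63 - I*√3) + 21) = 136*(84 - I*√3) = 11424 - 136*I*√3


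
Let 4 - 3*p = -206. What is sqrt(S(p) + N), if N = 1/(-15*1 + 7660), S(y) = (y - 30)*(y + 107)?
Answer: sqrt(413797864645)/7645 ≈ 84.143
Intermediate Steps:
p = 70 (p = 4/3 - 1/3*(-206) = 4/3 + 206/3 = 70)
S(y) = (-30 + y)*(107 + y)
N = 1/7645 (N = 1/(-15 + 7660) = 1/7645 ≈ 0.00013080)
sqrt(S(p) + N) = sqrt((-3210 + 70**2 + 77*70) + 1/7645) = sqrt((-3210 + 4900 + 5390) + 1/7645) = sqrt(7080 + 1/7645) = sqrt(54126601/7645) = sqrt(413797864645)/7645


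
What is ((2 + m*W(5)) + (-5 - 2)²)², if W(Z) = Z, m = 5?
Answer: 5776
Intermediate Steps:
((2 + m*W(5)) + (-5 - 2)²)² = ((2 + 5*5) + (-5 - 2)²)² = ((2 + 25) + (-7)²)² = (27 + 49)² = 76² = 5776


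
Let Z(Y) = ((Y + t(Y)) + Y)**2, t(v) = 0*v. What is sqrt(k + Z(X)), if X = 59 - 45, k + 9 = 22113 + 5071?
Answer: sqrt(27959) ≈ 167.21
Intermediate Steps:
t(v) = 0
k = 27175 (k = -9 + (22113 + 5071) = -9 + 27184 = 27175)
X = 14
Z(Y) = 4*Y**2 (Z(Y) = ((Y + 0) + Y)**2 = (Y + Y)**2 = (2*Y)**2 = 4*Y**2)
sqrt(k + Z(X)) = sqrt(27175 + 4*14**2) = sqrt(27175 + 4*196) = sqrt(27175 + 784) = sqrt(27959)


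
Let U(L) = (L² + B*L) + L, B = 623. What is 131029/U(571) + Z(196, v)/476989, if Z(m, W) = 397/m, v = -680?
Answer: 12250151660441/63792327604180 ≈ 0.19203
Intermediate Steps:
U(L) = L² + 624*L (U(L) = (L² + 623*L) + L = L² + 624*L)
131029/U(571) + Z(196, v)/476989 = 131029/((571*(624 + 571))) + (397/196)/476989 = 131029/((571*1195)) + (397*(1/196))*(1/476989) = 131029/682345 + (397/196)*(1/476989) = 131029*(1/682345) + 397/93489844 = 131029/682345 + 397/93489844 = 12250151660441/63792327604180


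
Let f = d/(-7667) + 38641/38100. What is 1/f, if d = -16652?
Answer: 292112700/930701747 ≈ 0.31386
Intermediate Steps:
f = 930701747/292112700 (f = -16652/(-7667) + 38641/38100 = -16652*(-1/7667) + 38641*(1/38100) = 16652/7667 + 38641/38100 = 930701747/292112700 ≈ 3.1861)
1/f = 1/(930701747/292112700) = 292112700/930701747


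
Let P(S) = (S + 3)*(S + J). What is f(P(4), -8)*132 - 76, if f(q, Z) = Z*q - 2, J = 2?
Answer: -44692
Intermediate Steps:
P(S) = (2 + S)*(3 + S) (P(S) = (S + 3)*(S + 2) = (3 + S)*(2 + S) = (2 + S)*(3 + S))
f(q, Z) = -2 + Z*q
f(P(4), -8)*132 - 76 = (-2 - 8*(6 + 4**2 + 5*4))*132 - 76 = (-2 - 8*(6 + 16 + 20))*132 - 76 = (-2 - 8*42)*132 - 76 = (-2 - 336)*132 - 76 = -338*132 - 76 = -44616 - 76 = -44692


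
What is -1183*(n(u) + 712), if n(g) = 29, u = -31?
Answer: -876603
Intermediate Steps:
-1183*(n(u) + 712) = -1183*(29 + 712) = -1183*741 = -876603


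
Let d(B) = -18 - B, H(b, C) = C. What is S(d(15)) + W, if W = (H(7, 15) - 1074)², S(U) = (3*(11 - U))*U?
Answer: 1117125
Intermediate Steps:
S(U) = U*(33 - 3*U) (S(U) = (33 - 3*U)*U = U*(33 - 3*U))
W = 1121481 (W = (15 - 1074)² = (-1059)² = 1121481)
S(d(15)) + W = 3*(-18 - 1*15)*(11 - (-18 - 1*15)) + 1121481 = 3*(-18 - 15)*(11 - (-18 - 15)) + 1121481 = 3*(-33)*(11 - 1*(-33)) + 1121481 = 3*(-33)*(11 + 33) + 1121481 = 3*(-33)*44 + 1121481 = -4356 + 1121481 = 1117125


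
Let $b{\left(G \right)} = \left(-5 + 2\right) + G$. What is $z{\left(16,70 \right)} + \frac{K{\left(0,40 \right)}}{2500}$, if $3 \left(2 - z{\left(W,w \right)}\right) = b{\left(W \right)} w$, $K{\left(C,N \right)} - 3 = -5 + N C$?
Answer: $- \frac{1130003}{3750} \approx -301.33$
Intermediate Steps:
$b{\left(G \right)} = -3 + G$
$K{\left(C,N \right)} = -2 + C N$ ($K{\left(C,N \right)} = 3 + \left(-5 + N C\right) = 3 + \left(-5 + C N\right) = -2 + C N$)
$z{\left(W,w \right)} = 2 - \frac{w \left(-3 + W\right)}{3}$ ($z{\left(W,w \right)} = 2 - \frac{\left(-3 + W\right) w}{3} = 2 - \frac{w \left(-3 + W\right)}{3}$)
$z{\left(16,70 \right)} + \frac{K{\left(0,40 \right)}}{2500} = \left(2 - \frac{70 \left(-3 + 16\right)}{3}\right) + \frac{-2 + 0 \cdot 40}{2500} = \left(2 - \frac{70}{3} \cdot 13\right) + \left(-2 + 0\right) \frac{1}{2500} = \left(2 - \frac{910}{3}\right) - \frac{1}{1250} = - \frac{904}{3} - \frac{1}{1250} = - \frac{1130003}{3750}$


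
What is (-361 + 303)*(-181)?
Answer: 10498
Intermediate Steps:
(-361 + 303)*(-181) = -58*(-181) = 10498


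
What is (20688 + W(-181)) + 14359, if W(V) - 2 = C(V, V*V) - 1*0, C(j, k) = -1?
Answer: 35048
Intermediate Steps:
W(V) = 1 (W(V) = 2 + (-1 - 1*0) = 2 + (-1 + 0) = 2 - 1 = 1)
(20688 + W(-181)) + 14359 = (20688 + 1) + 14359 = 20689 + 14359 = 35048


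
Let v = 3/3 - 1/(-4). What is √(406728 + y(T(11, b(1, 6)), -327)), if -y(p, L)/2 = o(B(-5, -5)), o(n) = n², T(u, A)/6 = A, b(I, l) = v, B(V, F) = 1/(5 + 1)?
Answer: √14642206/6 ≈ 637.75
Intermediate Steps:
B(V, F) = ⅙ (B(V, F) = 1/6 = ⅙)
v = 5/4 (v = 3*(⅓) - 1*(-¼) = 1 + ¼ = 5/4 ≈ 1.2500)
b(I, l) = 5/4
T(u, A) = 6*A
y(p, L) = -1/18 (y(p, L) = -2*(⅙)² = -2*1/36 = -1/18)
√(406728 + y(T(11, b(1, 6)), -327)) = √(406728 - 1/18) = √(7321103/18) = √14642206/6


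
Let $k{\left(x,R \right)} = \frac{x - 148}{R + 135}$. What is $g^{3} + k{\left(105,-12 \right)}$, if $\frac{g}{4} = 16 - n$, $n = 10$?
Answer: $\frac{1700309}{123} \approx 13824.0$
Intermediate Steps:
$k{\left(x,R \right)} = \frac{-148 + x}{135 + R}$
$g = 24$ ($g = 4 \left(16 - 10\right) = 4 \cdot 6 = 24$)
$g^{3} + k{\left(105,-12 \right)} = 24^{3} + \frac{-148 + 105}{135 - 12} = 13824 + \frac{1}{123} \left(-43\right) = 13824 - \frac{43}{123} = \frac{1700309}{123}$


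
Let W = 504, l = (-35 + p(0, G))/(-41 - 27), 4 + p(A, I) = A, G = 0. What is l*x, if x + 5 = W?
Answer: 19461/68 ≈ 286.19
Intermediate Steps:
p(A, I) = -4 + A
l = 39/68 (l = (-35 + (-4 + 0))/(-41 - 27) = (-35 - 4)/(-68) = -39*(-1/68) = 39/68 ≈ 0.57353)
x = 499 (x = -5 + 504 = 499)
l*x = (39/68)*499 = 19461/68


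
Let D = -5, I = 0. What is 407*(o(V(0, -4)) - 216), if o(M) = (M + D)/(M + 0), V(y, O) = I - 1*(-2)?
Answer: -177045/2 ≈ -88523.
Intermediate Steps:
V(y, O) = 2 (V(y, O) = 0 - 1*(-2) = 0 + 2 = 2)
o(M) = (-5 + M)/M (o(M) = (M - 5)/(M + 0) = (-5 + M)/M)
407*(o(V(0, -4)) - 216) = 407*((-5 + 2)/2 - 216) = 407*((½)*(-3) - 216) = 407*(-3/2 - 216) = 407*(-435/2) = -177045/2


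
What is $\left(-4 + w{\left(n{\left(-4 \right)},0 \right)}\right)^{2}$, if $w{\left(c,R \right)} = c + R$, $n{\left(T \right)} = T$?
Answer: $64$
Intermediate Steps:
$w{\left(c,R \right)} = R + c$
$\left(-4 + w{\left(n{\left(-4 \right)},0 \right)}\right)^{2} = \left(-4 + \left(0 - 4\right)\right)^{2} = \left(-4 - 4\right)^{2} = \left(-8\right)^{2} = 64$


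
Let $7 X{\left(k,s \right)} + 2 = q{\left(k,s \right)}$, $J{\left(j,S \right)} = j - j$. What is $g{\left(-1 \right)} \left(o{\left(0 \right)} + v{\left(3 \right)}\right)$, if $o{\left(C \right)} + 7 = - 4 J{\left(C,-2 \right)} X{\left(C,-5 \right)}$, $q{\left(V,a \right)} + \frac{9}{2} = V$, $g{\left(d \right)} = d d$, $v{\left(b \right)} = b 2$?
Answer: $-1$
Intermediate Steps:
$v{\left(b \right)} = 2 b$
$g{\left(d \right)} = d^{2}$
$q{\left(V,a \right)} = - \frac{9}{2} + V$
$J{\left(j,S \right)} = 0$
$X{\left(k,s \right)} = - \frac{13}{14} + \frac{k}{7}$ ($X{\left(k,s \right)} = - \frac{2}{7} + \frac{- \frac{9}{2} + k}{7} = - \frac{2}{7} + \left(- \frac{9}{14} + \frac{k}{7}\right) = - \frac{13}{14} + \frac{k}{7}$)
$o{\left(C \right)} = -7$ ($o{\left(C \right)} = -7 + \left(-4\right) 0 \left(- \frac{13}{14} + \frac{C}{7}\right) = -7 + 0 \left(- \frac{13}{14} + \frac{C}{7}\right) = -7 + 0 = -7$)
$g{\left(-1 \right)} \left(o{\left(0 \right)} + v{\left(3 \right)}\right) = \left(-1\right)^{2} \left(-7 + 2 \cdot 3\right) = 1 \left(-7 + 6\right) = 1 \left(-1\right) = -1$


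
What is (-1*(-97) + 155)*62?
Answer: 15624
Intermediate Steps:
(-1*(-97) + 155)*62 = (97 + 155)*62 = 252*62 = 15624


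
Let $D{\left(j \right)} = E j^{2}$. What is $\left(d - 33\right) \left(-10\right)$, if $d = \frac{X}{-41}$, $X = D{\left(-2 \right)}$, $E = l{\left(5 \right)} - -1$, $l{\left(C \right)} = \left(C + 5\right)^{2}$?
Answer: $\frac{17570}{41} \approx 428.54$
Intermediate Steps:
$l{\left(C \right)} = \left(5 + C\right)^{2}$
$E = 101$ ($E = \left(5 + 5\right)^{2} - -1 = 10^{2} + 1 = 100 + 1 = 101$)
$D{\left(j \right)} = 101 j^{2}$
$X = 404$ ($X = 101 \left(-2\right)^{2} = 101 \cdot 4 = 404$)
$d = - \frac{404}{41}$ ($d = \frac{404}{-41} = 404 \left(- \frac{1}{41}\right) = - \frac{404}{41} \approx -9.8537$)
$\left(d - 33\right) \left(-10\right) = \left(- \frac{404}{41} - 33\right) \left(-10\right) = \left(- \frac{1757}{41}\right) \left(-10\right) = \frac{17570}{41}$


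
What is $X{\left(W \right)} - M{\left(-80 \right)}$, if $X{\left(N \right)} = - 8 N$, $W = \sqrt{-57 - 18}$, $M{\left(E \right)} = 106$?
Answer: $-106 - 40 i \sqrt{3} \approx -106.0 - 69.282 i$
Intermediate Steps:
$W = 5 i \sqrt{3}$ ($W = \sqrt{-75} = 5 i \sqrt{3} \approx 8.6602 i$)
$X{\left(W \right)} - M{\left(-80 \right)} = - 8 \cdot 5 i \sqrt{3} - 106 = - 40 i \sqrt{3} - 106 = -106 - 40 i \sqrt{3}$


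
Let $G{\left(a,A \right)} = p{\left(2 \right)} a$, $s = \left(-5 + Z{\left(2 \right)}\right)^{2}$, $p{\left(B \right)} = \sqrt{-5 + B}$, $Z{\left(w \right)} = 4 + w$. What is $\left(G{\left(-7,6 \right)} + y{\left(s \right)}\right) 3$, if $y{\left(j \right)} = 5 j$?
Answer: $15 - 21 i \sqrt{3} \approx 15.0 - 36.373 i$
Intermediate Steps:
$s = 1$ ($s = \left(-5 + \left(4 + 2\right)\right)^{2} = \left(-5 + 6\right)^{2} = 1^{2} = 1$)
$G{\left(a,A \right)} = i a \sqrt{3}$ ($G{\left(a,A \right)} = \sqrt{-5 + 2} a = \sqrt{-3} a = i \sqrt{3} a = i a \sqrt{3}$)
$\left(G{\left(-7,6 \right)} + y{\left(s \right)}\right) 3 = \left(i \left(-7\right) \sqrt{3} + 5 \cdot 1\right) 3 = \left(- 7 i \sqrt{3} + 5\right) 3 = \left(5 - 7 i \sqrt{3}\right) 3 = 15 - 21 i \sqrt{3}$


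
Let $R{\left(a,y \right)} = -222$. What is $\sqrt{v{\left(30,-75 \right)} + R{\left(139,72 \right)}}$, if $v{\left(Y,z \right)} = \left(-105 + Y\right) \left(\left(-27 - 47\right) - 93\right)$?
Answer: $3 \sqrt{1367} \approx 110.92$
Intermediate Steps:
$v{\left(Y,z \right)} = 17535 - 167 Y$ ($v{\left(Y,z \right)} = \left(-105 + Y\right) \left(\left(-27 - 47\right) - 93\right) = \left(-105 + Y\right) \left(-74 - 93\right) = \left(-105 + Y\right) \left(-167\right) = 17535 - 167 Y$)
$\sqrt{v{\left(30,-75 \right)} + R{\left(139,72 \right)}} = \sqrt{\left(17535 - 5010\right) - 222} = \sqrt{12525 - 222} = \sqrt{12303} = 3 \sqrt{1367}$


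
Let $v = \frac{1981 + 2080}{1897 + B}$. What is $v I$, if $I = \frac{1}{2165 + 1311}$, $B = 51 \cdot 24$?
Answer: $\frac{4061}{10848596} \approx 0.00037433$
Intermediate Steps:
$B = 1224$
$v = \frac{4061}{3121}$ ($v = \frac{1981 + 2080}{1897 + 1224} = \frac{4061}{3121} \approx 1.3012$)
$I = \frac{1}{3476} \approx 0.00028769$
$v I = \frac{4061}{3121} \cdot \frac{1}{3476} = \frac{4061}{10848596}$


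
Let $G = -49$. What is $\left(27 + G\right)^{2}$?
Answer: $484$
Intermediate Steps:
$\left(27 + G\right)^{2} = \left(27 - 49\right)^{2} = \left(-22\right)^{2} = 484$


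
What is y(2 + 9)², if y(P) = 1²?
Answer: 1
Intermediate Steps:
y(P) = 1
y(2 + 9)² = 1² = 1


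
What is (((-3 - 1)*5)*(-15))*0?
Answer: 0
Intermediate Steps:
(((-3 - 1)*5)*(-15))*0 = (-4*5*(-15))*0 = -20*(-15)*0 = 300*0 = 0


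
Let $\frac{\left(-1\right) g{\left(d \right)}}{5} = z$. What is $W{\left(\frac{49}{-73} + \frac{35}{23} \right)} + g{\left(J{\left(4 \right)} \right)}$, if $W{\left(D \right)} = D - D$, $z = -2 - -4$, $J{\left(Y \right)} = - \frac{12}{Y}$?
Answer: $-10$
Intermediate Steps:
$z = 2$ ($z = -2 + 4 = 2$)
$W{\left(D \right)} = 0$
$g{\left(d \right)} = -10$ ($g{\left(d \right)} = \left(-5\right) 2 = -10$)
$W{\left(\frac{49}{-73} + \frac{35}{23} \right)} + g{\left(J{\left(4 \right)} \right)} = 0 - 10 = -10$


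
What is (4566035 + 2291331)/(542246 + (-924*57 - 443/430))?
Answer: 2948667380/210518097 ≈ 14.007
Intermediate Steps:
(4566035 + 2291331)/(542246 + (-924*57 - 443/430)) = 6857366/(542246 + (-52668 - 443*1/430)) = 6857366/(542246 + (-52668 - 443/430)) = 6857366/(542246 - 22647683/430) = 6857366/(210518097/430) = 6857366*(430/210518097) = 2948667380/210518097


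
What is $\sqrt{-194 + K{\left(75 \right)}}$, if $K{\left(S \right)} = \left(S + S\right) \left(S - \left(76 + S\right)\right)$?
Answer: $i \sqrt{11594} \approx 107.68 i$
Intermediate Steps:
$K{\left(S \right)} = - 152 S$ ($K{\left(S \right)} = 2 S \left(-76\right) = - 152 S$)
$\sqrt{-194 + K{\left(75 \right)}} = \sqrt{-194 - 11400} = \sqrt{-11594} = i \sqrt{11594}$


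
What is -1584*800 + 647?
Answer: -1266553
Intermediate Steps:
-1584*800 + 647 = -1267200 + 647 = -1266553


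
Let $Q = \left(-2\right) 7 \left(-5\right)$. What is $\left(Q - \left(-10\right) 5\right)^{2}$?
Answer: $14400$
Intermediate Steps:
$Q = 70$ ($Q = \left(-14\right) \left(-5\right) = 70$)
$\left(Q - \left(-10\right) 5\right)^{2} = \left(70 - \left(-10\right) 5\right)^{2} = \left(70 - -50\right)^{2} = \left(70 + 50\right)^{2} = 120^{2} = 14400$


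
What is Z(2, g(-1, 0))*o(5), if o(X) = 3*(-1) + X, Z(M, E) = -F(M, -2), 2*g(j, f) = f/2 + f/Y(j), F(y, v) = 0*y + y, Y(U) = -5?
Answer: -4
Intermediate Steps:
F(y, v) = y (F(y, v) = 0 + y = y)
g(j, f) = 3*f/20 (g(j, f) = (f/2 + f/(-5))/2 = (f*(1/2) + f*(-1/5))/2 = (f/2 - f/5)/2 = (3*f/10)/2 = 3*f/20)
Z(M, E) = -M
o(X) = -3 + X
Z(2, g(-1, 0))*o(5) = (-1*2)*(-3 + 5) = -2*2 = -4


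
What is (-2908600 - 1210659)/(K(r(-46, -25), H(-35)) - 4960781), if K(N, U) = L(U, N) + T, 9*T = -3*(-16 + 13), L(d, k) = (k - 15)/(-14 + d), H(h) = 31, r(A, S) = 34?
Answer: 70027403/84333241 ≈ 0.83037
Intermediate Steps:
L(d, k) = (-15 + k)/(-14 + d)
T = 1 (T = (-3*(-16 + 13))/9 = (-3*(-3))/9 = (⅑)*9 = 1)
K(N, U) = 1 + (-15 + N)/(-14 + U) (K(N, U) = (-15 + N)/(-14 + U) + 1 = 1 + (-15 + N)/(-14 + U))
(-2908600 - 1210659)/(K(r(-46, -25), H(-35)) - 4960781) = (-2908600 - 1210659)/((-29 + 34 + 31)/(-14 + 31) - 4960781) = -4119259/(36/17 - 4960781) = -4119259/(-84333241/17) = -4119259*(-17/84333241) = 70027403/84333241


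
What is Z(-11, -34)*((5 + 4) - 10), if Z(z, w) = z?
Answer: 11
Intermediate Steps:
Z(-11, -34)*((5 + 4) - 10) = -11*((5 + 4) - 10) = -11*(9 - 10) = -11*(-1) = 11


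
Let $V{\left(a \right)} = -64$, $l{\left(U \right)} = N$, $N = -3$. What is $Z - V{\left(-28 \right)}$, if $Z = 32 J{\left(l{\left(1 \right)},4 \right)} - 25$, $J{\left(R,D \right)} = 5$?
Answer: $199$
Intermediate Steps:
$l{\left(U \right)} = -3$
$Z = 135$ ($Z = 32 \cdot 5 - 25 = 160 - 25 = 135$)
$Z - V{\left(-28 \right)} = 135 - -64 = 135 + 64 = 199$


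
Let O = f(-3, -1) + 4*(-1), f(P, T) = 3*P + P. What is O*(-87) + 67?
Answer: 1459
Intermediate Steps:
f(P, T) = 4*P
O = -16 (O = 4*(-3) + 4*(-1) = -12 - 4 = -16)
O*(-87) + 67 = -16*(-87) + 67 = 1392 + 67 = 1459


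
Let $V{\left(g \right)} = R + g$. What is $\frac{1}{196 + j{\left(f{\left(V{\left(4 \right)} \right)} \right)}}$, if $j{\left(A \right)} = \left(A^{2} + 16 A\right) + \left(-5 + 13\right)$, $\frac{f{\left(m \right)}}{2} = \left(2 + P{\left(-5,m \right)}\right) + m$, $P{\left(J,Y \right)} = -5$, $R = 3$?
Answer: $\frac{1}{396} \approx 0.0025253$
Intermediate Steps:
$V{\left(g \right)} = 3 + g$
$f{\left(m \right)} = -6 + 2 m$ ($f{\left(m \right)} = 2 \left(\left(2 - 5\right) + m\right) = 2 \left(-3 + m\right) = -6 + 2 m$)
$j{\left(A \right)} = 8 + A^{2} + 16 A$ ($j{\left(A \right)} = \left(A^{2} + 16 A\right) + 8 = 8 + A^{2} + 16 A$)
$\frac{1}{196 + j{\left(f{\left(V{\left(4 \right)} \right)} \right)}} = \frac{1}{196 + \left(8 + \left(-6 + 2 \left(3 + 4\right)\right)^{2} + 16 \left(-6 + 2 \left(3 + 4\right)\right)\right)} = \frac{1}{196 + \left(8 + \left(-6 + 2 \cdot 7\right)^{2} + 16 \left(-6 + 2 \cdot 7\right)\right)} = \frac{1}{196 + \left(8 + \left(-6 + 14\right)^{2} + 16 \left(-6 + 14\right)\right)} = \frac{1}{196 + \left(8 + 8^{2} + 16 \cdot 8\right)} = \frac{1}{196 + \left(8 + 64 + 128\right)} = \frac{1}{196 + 200} = \frac{1}{396}$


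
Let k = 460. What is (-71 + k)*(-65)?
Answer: -25285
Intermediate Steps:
(-71 + k)*(-65) = (-71 + 460)*(-65) = 389*(-65) = -25285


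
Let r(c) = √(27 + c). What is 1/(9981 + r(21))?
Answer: 3327/33206771 - 4*√3/99620313 ≈ 0.00010012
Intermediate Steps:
1/(9981 + r(21)) = 1/(9981 + √(27 + 21)) = 1/(9981 + √48) = 1/(9981 + 4*√3)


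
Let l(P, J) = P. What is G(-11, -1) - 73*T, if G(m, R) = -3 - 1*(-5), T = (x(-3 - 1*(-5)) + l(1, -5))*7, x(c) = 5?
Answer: -3064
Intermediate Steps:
T = 42 (T = (5 + 1)*7 = 6*7 = 42)
G(m, R) = 2 (G(m, R) = -3 + 5 = 2)
G(-11, -1) - 73*T = 2 - 73*42 = 2 - 3066 = -3064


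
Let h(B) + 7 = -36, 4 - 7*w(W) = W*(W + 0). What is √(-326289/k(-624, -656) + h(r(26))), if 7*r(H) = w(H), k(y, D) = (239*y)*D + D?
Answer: I*√25724621432673415/24458140 ≈ 6.5577*I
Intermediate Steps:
w(W) = 4/7 - W²/7 (w(W) = 4/7 - W*(W + 0)/7 = 4/7 - W*W/7 = 4/7 - W²/7)
k(y, D) = D + 239*D*y (k(y, D) = 239*D*y + D = D + 239*D*y)
r(H) = 4/49 - H²/49 (r(H) = (4/7 - H²/7)/7 = 4/49 - H²/49)
h(B) = -43 (h(B) = -7 - 36 = -43)
√(-326289/k(-624, -656) + h(r(26))) = √(-326289*(-1/(656*(1 + 239*(-624)))) - 43) = √(-326289*(-1/(656*(1 - 149136))) - 43) = √(-326289/((-656*(-149135))) - 43) = √(-326289/97832560 - 43) = √(-4207126369/97832560) = I*√25724621432673415/24458140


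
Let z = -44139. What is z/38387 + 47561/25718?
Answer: 690557305/987236866 ≈ 0.69948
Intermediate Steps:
z/38387 + 47561/25718 = -44139/38387 + 47561/25718 = 690557305/987236866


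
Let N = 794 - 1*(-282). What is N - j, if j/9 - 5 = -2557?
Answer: 24044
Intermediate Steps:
N = 1076 (N = 794 + 282 = 1076)
j = -22968 (j = 45 + 9*(-2557) = 45 - 23013 = -22968)
N - j = 1076 - 1*(-22968) = 1076 + 22968 = 24044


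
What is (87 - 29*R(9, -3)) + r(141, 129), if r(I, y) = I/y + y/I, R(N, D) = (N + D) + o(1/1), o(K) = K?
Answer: -230378/2021 ≈ -113.99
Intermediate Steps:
R(N, D) = 1 + D + N (R(N, D) = (N + D) + 1/1 = (D + N) + 1 = 1 + D + N)
(87 - 29*R(9, -3)) + r(141, 129) = (87 - 29*(1 - 3 + 9)) + (141/129 + 129/141) = (87 - 29*7) + (141*(1/129) + 129*(1/141)) = (87 - 203) + (47/43 + 43/47) = -116 + 4058/2021 = -230378/2021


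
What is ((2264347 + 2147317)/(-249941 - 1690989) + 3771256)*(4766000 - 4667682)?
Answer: 359831073904314144/970465 ≈ 3.7078e+11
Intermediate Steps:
((2264347 + 2147317)/(-249941 - 1690989) + 3771256)*(4766000 - 4667682) = (4411664/(-1940930) + 3771256)*98318 = (4411664*(-1/1940930) + 3771256)*98318 = (-2205832/970465 + 3771256)*98318 = (3659869748208/970465)*98318 = 359831073904314144/970465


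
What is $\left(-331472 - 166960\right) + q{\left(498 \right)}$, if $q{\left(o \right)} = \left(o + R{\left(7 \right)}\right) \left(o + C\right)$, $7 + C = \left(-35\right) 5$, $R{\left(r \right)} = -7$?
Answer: $-343276$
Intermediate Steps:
$C = -182$ ($C = -7 - 175 = -182$)
$q{\left(o \right)} = \left(-182 + o\right) \left(-7 + o\right)$ ($q{\left(o \right)} = \left(o - 7\right) \left(o - 182\right) = \left(-7 + o\right) \left(-182 + o\right) = \left(-182 + o\right) \left(-7 + o\right)$)
$\left(-331472 - 166960\right) + q{\left(498 \right)} = \left(-331472 - 166960\right) + \left(1274 + 498^{2} - 94122\right) = -498432 + \left(1274 + 248004 - 94122\right) = -498432 + 155156 = -343276$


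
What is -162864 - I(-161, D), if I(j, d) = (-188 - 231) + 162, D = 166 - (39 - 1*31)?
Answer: -162607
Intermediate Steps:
D = 158 (D = 166 - (39 - 31) = 166 - 1*8 = 166 - 8 = 158)
I(j, d) = -257 (I(j, d) = -419 + 162 = -257)
-162864 - I(-161, D) = -162864 - 1*(-257) = -162864 + 257 = -162607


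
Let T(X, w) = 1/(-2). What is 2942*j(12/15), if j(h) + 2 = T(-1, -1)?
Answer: -7355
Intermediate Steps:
T(X, w) = -½
j(h) = -5/2 (j(h) = -2 - ½ = -5/2)
2942*j(12/15) = 2942*(-5/2) = -7355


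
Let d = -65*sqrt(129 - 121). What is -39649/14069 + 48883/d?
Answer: -31/11 - 48883*sqrt(2)/260 ≈ -268.71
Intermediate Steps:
d = -130*sqrt(2) ≈ -183.85
-39649/14069 + 48883/d = -39649/14069 + 48883/((-130*sqrt(2))) = -39649*1/14069 + 48883*(-sqrt(2)/260) = -31/11 - 48883*sqrt(2)/260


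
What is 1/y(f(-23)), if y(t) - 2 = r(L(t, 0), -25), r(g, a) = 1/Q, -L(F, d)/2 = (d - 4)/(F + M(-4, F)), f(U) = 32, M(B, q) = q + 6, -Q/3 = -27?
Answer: 81/163 ≈ 0.49693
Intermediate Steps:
Q = 81 (Q = -3*(-27) = 81)
M(B, q) = 6 + q
L(F, d) = -2*(-4 + d)/(6 + 2*F) (L(F, d) = -2*(d - 4)/(F + (6 + F)) = -2*(-4 + d)/(6 + 2*F))
r(g, a) = 1/81
y(t) = 163/81 (y(t) = 2 + 1/81 = 163/81)
1/y(f(-23)) = 1/(163/81) = 81/163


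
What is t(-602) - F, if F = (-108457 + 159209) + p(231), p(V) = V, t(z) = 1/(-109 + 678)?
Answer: -29009326/569 ≈ -50983.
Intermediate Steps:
t(z) = 1/569
F = 50983 (F = (-108457 + 159209) + 231 = 50752 + 231 = 50983)
t(-602) - F = 1/569 - 1*50983 = 1/569 - 50983 = -29009326/569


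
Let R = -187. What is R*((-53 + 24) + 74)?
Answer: -8415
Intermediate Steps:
R*((-53 + 24) + 74) = -187*((-53 + 24) + 74) = -187*(-29 + 74) = -187*45 = -8415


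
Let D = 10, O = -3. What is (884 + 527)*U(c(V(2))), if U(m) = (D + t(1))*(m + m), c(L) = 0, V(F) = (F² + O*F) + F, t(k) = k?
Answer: 0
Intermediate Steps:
V(F) = F² - 2*F (V(F) = (F² - 3*F) + F = F² - 2*F)
U(m) = 22*m (U(m) = (10 + 1)*(m + m) = 11*(2*m) = 22*m)
(884 + 527)*U(c(V(2))) = (884 + 527)*(22*0) = 1411*0 = 0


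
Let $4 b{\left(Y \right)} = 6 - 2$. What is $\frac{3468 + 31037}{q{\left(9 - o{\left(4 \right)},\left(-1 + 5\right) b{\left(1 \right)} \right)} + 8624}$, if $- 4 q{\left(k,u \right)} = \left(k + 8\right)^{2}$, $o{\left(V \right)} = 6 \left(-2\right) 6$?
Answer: $\frac{27604}{5315} \approx 5.1936$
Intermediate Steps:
$b{\left(Y \right)} = 1$ ($b{\left(Y \right)} = \frac{6 - 2}{4} = \frac{1}{4} \cdot 4 = 1$)
$o{\left(V \right)} = -72$ ($o{\left(V \right)} = \left(-12\right) 6 = -72$)
$q{\left(k,u \right)} = - \frac{\left(8 + k\right)^{2}}{4}$ ($q{\left(k,u \right)} = - \frac{\left(k + 8\right)^{2}}{4} = - \frac{\left(8 + k\right)^{2}}{4}$)
$\frac{3468 + 31037}{q{\left(9 - o{\left(4 \right)},\left(-1 + 5\right) b{\left(1 \right)} \right)} + 8624} = \frac{3468 + 31037}{- \frac{\left(8 + \left(9 - -72\right)\right)^{2}}{4} + 8624} = \frac{34505}{- \frac{\left(8 + \left(9 + 72\right)\right)^{2}}{4} + 8624} = \frac{34505}{- \frac{\left(8 + 81\right)^{2}}{4} + 8624} = \frac{34505}{- \frac{89^{2}}{4} + 8624} = \frac{34505}{\left(- \frac{1}{4}\right) 7921 + 8624} = \frac{34505}{- \frac{7921}{4} + 8624} = \frac{34505}{\frac{26575}{4}} = 34505 \cdot \frac{4}{26575} = \frac{27604}{5315}$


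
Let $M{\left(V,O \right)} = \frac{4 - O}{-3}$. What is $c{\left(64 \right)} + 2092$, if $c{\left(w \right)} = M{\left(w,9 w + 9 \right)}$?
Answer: $\frac{6857}{3} \approx 2285.7$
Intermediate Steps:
$M{\left(V,O \right)} = - \frac{4}{3} + \frac{O}{3}$ ($M{\left(V,O \right)} = \left(4 - O\right) \left(- \frac{1}{3}\right) = - \frac{4}{3} + \frac{O}{3}$)
$c{\left(w \right)} = \frac{5}{3} + 3 w$ ($c{\left(w \right)} = - \frac{4}{3} + \frac{9 w + 9}{3} = - \frac{4}{3} + \frac{9 + 9 w}{3} = - \frac{4}{3} + \left(3 + 3 w\right) = \frac{5}{3} + 3 w$)
$c{\left(64 \right)} + 2092 = \left(\frac{5}{3} + 3 \cdot 64\right) + 2092 = \left(\frac{5}{3} + 192\right) + 2092 = \frac{581}{3} + 2092 = \frac{6857}{3}$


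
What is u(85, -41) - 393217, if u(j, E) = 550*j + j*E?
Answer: -349952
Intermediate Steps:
u(j, E) = 550*j + E*j
u(85, -41) - 393217 = 85*(550 - 41) - 393217 = 85*509 - 393217 = 43265 - 393217 = -349952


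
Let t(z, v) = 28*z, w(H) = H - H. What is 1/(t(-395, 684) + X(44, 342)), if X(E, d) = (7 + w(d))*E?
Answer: -1/10752 ≈ -9.3006e-5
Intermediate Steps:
w(H) = 0
X(E, d) = 7*E (X(E, d) = (7 + 0)*E = 7*E)
1/(t(-395, 684) + X(44, 342)) = 1/(28*(-395) + 7*44) = 1/(-11060 + 308) = 1/(-10752) = -1/10752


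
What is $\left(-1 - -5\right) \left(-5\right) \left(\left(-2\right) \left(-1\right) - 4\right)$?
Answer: $40$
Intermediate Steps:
$\left(-1 - -5\right) \left(-5\right) \left(\left(-2\right) \left(-1\right) - 4\right) = \left(-1 + 5\right) \left(-5\right) \left(2 - 4\right) = 4 \left(-5\right) \left(-2\right) = \left(-20\right) \left(-2\right) = 40$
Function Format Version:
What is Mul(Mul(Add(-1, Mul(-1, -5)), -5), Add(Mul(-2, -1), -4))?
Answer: 40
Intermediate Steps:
Mul(Mul(Add(-1, Mul(-1, -5)), -5), Add(Mul(-2, -1), -4)) = Mul(Mul(Add(-1, 5), -5), Add(2, -4)) = Mul(Mul(4, -5), -2) = Mul(-20, -2) = 40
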